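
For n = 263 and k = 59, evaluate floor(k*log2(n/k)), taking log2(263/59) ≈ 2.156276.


log2(n/k) = log2(263/59) ≈ 2.156276.
k*log2(n/k) ≈ 59*2.156276 = 127.220284.
floor(127.220284) = 127.

127


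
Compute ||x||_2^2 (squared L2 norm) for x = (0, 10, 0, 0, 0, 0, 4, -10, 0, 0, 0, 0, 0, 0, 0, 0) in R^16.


Non-zero entries: [(1, 10), (6, 4), (7, -10)]
Squares: [100, 16, 100]
||x||_2^2 = sum = 216.

216


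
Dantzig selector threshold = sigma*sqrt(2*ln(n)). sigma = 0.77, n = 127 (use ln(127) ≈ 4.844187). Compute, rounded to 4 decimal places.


ln(127) ≈ 4.844187.
2*ln(n) ≈ 9.688374.
sqrt(2*ln(n)) ≈ sqrt(9.688374) ≈ 3.112615.
threshold ≈ 0.77*3.112615 = 2.39671355 ≈ 2.3967.

2.3967


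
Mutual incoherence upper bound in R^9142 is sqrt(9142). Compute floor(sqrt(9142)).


95^2 = 9025 <= 9142 < 9216 = 96^2, so 95 <= sqrt(9142) < 96.
floor(sqrt(9142)) = 95.

95


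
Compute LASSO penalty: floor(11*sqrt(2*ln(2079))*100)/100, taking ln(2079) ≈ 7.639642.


ln(2079) ≈ 7.639642.
2*ln(n) ≈ 15.279284.
sqrt(2*ln(n)) ≈ sqrt(15.279284) ≈ 3.908872.
lambda ≈ 11*3.908872 = 42.997592.
floor(lambda*100)/100 = 42.99.

42.99


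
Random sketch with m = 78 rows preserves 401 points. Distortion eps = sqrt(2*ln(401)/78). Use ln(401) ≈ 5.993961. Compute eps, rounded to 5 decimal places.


ln(401) ≈ 5.993961.
2*ln(N)/m ≈ 2*5.993961/78 ≈ 0.15369131.
eps = sqrt(0.15369131) ≈ 0.3920348 ≈ 0.39203.

0.39203


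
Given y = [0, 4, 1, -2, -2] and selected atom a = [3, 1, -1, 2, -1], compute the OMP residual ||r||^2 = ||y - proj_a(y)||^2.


a^T a = 16.
a^T y = 1.
coeff = 1/16 = 1/16.
||r||^2 = 399/16.

399/16


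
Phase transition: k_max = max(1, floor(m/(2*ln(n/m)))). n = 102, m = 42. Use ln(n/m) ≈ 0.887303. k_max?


n/m = 102/42 = 17/7.
ln(n/m) ≈ 0.887303.
2*ln(n/m) ≈ 1.774606.
m/(2*ln(n/m)) ≈ 42/1.774606 ≈ 23.6672.
floor = 23.
k_max = max(1, 23) = 23.

23


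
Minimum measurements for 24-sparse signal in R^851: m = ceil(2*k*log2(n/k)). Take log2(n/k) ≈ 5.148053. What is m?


log2(n/k) = log2(851/24) ≈ 5.148053.
2*k*log2(n/k) ≈ 2*24*5.148053 = 247.106544.
m = ceil(247.106544) = 248.

248


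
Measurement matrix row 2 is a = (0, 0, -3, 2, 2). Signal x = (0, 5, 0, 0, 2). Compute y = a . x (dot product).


Non-zero terms: ['0*5', '2*2']
Products: [0, 4]
y = sum = 4.

4


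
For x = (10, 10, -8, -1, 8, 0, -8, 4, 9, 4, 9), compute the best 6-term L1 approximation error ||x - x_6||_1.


Sorted |x_i| descending: [10, 10, 9, 9, 8, 8, 8, 4, 4, 1, 0]
Keep top 6: [10, 10, 9, 9, 8, 8]
Tail entries: [8, 4, 4, 1, 0]
L1 error = sum of tail = 17.

17


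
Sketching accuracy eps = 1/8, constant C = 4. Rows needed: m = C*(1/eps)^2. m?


1/eps = 8.
(1/eps)^2 = 64.
m = 4*64 = 256.

256


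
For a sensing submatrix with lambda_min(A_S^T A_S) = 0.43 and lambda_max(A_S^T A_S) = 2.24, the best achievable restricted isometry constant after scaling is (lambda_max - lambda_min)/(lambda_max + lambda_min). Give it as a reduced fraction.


lambda_max - lambda_min = 2.24 - 0.43 = 1.81.
lambda_max + lambda_min = 2.24 + 0.43 = 2.67.
delta = 1.81/2.67 = 181/267.

181/267


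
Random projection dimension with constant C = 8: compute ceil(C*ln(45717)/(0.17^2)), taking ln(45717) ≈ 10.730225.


ln(45717) ≈ 10.730225.
eps^2 = 0.17^2 = 0.0289.
C*ln(N)/eps^2 ≈ 8*10.730225/0.0289 ≈ 2970.3045.
m = ceil(2970.3045) = 2971.

2971


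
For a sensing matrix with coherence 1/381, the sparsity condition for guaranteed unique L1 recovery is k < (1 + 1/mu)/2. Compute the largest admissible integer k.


1/mu = 381.
1 + 1/mu = 382.
(1 + 1/mu)/2 = 191 is an integer and the inequality is strict, so k_max = 191 - 1 = 190.

190


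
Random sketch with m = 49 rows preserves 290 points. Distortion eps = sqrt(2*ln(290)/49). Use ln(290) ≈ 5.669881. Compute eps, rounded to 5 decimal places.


ln(290) ≈ 5.669881.
2*ln(N)/m ≈ 2*5.669881/49 ≈ 0.23142371.
eps = sqrt(0.23142371) ≈ 0.4810652 ≈ 0.48107.

0.48107


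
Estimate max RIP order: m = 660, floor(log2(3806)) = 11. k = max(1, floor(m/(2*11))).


floor(log2(3806)) = 11.
2*11 = 22.
m/(2*floor(log2(n))) = 660/22 ≈ 30.0.
floor = 30.
k = max(1, 30) = 30.

30


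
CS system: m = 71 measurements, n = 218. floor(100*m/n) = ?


100*m/n = 100*71/218 ≈ 32.5688.
floor = 32.

32


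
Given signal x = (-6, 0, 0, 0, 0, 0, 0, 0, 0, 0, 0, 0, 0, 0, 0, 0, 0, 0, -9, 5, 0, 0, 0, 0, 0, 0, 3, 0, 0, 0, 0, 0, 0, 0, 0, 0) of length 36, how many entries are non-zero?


Non-zero positions: [0, 18, 19, 26].
Sparsity = 4.

4


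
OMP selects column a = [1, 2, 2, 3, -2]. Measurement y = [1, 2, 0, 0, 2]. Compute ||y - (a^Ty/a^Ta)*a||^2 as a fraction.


a^T a = 22.
a^T y = 1.
coeff = 1/22 = 1/22.
||r||^2 = 197/22.

197/22


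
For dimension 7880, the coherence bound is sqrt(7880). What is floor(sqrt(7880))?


88^2 = 7744 <= 7880 < 7921 = 89^2, so 88 <= sqrt(7880) < 89.
floor(sqrt(7880)) = 88.

88


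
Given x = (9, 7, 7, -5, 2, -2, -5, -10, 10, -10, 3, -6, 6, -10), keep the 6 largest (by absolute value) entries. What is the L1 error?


Sorted |x_i| descending: [10, 10, 10, 10, 9, 7, 7, 6, 6, 5, 5, 3, 2, 2]
Keep top 6: [10, 10, 10, 10, 9, 7]
Tail entries: [7, 6, 6, 5, 5, 3, 2, 2]
L1 error = sum of tail = 36.

36


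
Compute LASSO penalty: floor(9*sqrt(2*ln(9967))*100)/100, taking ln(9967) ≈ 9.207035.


ln(9967) ≈ 9.207035.
2*ln(n) ≈ 18.41407.
sqrt(2*ln(n)) ≈ sqrt(18.41407) ≈ 4.291162.
lambda ≈ 9*4.291162 = 38.620458.
floor(lambda*100)/100 = 38.62.

38.62


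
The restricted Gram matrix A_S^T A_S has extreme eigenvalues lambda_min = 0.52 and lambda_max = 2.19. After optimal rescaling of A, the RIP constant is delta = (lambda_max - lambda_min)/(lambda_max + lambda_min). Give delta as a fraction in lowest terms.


lambda_max - lambda_min = 2.19 - 0.52 = 1.67.
lambda_max + lambda_min = 2.19 + 0.52 = 2.71.
delta = 1.67/2.71 = 167/271.

167/271


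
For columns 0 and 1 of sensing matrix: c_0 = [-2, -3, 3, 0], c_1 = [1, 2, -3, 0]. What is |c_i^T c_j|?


Inner product: -2*1 + -3*2 + 3*-3 + 0*0
Products: [-2, -6, -9, 0]
Sum = -17.
|dot| = 17.

17


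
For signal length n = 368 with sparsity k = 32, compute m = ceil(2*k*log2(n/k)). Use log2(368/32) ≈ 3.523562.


log2(n/k) = log2(368/32) ≈ 3.523562.
2*k*log2(n/k) ≈ 2*32*3.523562 = 225.507968.
m = ceil(225.507968) = 226.

226


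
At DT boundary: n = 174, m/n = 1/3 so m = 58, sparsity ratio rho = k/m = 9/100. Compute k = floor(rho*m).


m = 1/3*174 = 58.
rho = 9/100.
rho*m = 9/100*58 = 5.22.
k = floor(5.22) = 5.

5


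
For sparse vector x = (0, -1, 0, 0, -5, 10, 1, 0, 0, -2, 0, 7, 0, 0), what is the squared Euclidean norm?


Non-zero entries: [(1, -1), (4, -5), (5, 10), (6, 1), (9, -2), (11, 7)]
Squares: [1, 25, 100, 1, 4, 49]
||x||_2^2 = sum = 180.

180


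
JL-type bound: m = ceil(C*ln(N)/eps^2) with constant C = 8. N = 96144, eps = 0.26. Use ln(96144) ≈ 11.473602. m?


ln(96144) ≈ 11.473602.
eps^2 = 0.26^2 = 0.0676.
C*ln(N)/eps^2 ≈ 8*11.473602/0.0676 ≈ 1357.8227.
m = ceil(1357.8227) = 1358.

1358


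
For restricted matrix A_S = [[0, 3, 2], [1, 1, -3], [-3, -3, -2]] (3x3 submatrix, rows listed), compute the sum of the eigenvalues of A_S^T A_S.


Sum of eigenvalues of A_S^T A_S = trace(A_S^T A_S) = sum of squared column norms of A_S.
A_S^T A_S diagonal: [10, 19, 17].
trace = 10 + 19 + 17 = 46.

46


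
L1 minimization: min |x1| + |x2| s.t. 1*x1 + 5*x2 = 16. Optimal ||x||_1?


Axis intercepts:
  x1 = 16, x2 = 0: L1 = 16
  x1 = 0, x2 = 16/5: L1 = 16/5
x* = (0, 16/5)
||x*||_1 = 16/5.

16/5


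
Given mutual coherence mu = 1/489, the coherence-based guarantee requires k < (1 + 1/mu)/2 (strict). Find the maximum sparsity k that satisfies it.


1/mu = 489.
1 + 1/mu = 490.
(1 + 1/mu)/2 = 245 is an integer and the inequality is strict, so k_max = 245 - 1 = 244.

244


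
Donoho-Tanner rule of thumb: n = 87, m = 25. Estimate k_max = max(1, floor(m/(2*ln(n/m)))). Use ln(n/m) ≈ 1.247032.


n/m = 87/25.
ln(n/m) ≈ 1.247032.
2*ln(n/m) ≈ 2.494064.
m/(2*ln(n/m)) ≈ 25/2.494064 ≈ 10.0238.
floor = 10.
k_max = max(1, 10) = 10.

10


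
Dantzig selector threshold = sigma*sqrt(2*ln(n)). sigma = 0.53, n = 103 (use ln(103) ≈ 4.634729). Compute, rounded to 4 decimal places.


ln(103) ≈ 4.634729.
2*ln(n) ≈ 9.269458.
sqrt(2*ln(n)) ≈ sqrt(9.269458) ≈ 3.044578.
threshold ≈ 0.53*3.044578 = 1.61362634 ≈ 1.6136.

1.6136


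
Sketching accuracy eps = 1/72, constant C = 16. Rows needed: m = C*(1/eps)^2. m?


1/eps = 72.
(1/eps)^2 = 5184.
m = 16*5184 = 82944.

82944


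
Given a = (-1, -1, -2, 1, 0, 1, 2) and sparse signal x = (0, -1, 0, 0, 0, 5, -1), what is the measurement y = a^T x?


Non-zero terms: ['-1*-1', '1*5', '2*-1']
Products: [1, 5, -2]
y = sum = 4.

4


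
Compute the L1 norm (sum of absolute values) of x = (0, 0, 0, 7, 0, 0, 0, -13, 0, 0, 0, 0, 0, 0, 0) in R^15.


Non-zero entries: [(3, 7), (7, -13)]
Absolute values: [7, 13]
||x||_1 = sum = 20.

20


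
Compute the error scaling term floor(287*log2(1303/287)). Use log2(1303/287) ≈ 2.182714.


log2(n/k) = log2(1303/287) ≈ 2.182714.
k*log2(n/k) ≈ 287*2.182714 = 626.438918.
floor(626.438918) = 626.

626


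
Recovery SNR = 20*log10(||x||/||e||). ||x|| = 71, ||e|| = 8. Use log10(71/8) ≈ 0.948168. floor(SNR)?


||x||/||e|| = 71/8.
log10(71/8) ≈ 0.948168.
20*log10(||x||/||e||) ≈ 20*0.948168 = 18.96336.
floor(18.96336) = 18.

18


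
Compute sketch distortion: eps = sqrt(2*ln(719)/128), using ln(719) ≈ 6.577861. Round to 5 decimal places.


ln(719) ≈ 6.577861.
2*ln(N)/m ≈ 2*6.577861/128 ≈ 0.10277908.
eps = sqrt(0.10277908) ≈ 0.3205918 ≈ 0.32059.

0.32059


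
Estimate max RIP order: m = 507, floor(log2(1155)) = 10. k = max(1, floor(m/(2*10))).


floor(log2(1155)) = 10.
2*10 = 20.
m/(2*floor(log2(n))) = 507/20 ≈ 25.35.
floor = 25.
k = max(1, 25) = 25.

25


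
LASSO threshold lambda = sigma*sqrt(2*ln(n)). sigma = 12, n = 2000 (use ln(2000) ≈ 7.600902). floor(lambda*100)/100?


ln(2000) ≈ 7.600902.
2*ln(n) ≈ 15.201804.
sqrt(2*ln(n)) ≈ sqrt(15.201804) ≈ 3.898949.
lambda ≈ 12*3.898949 = 46.787388.
floor(lambda*100)/100 = 46.78.

46.78


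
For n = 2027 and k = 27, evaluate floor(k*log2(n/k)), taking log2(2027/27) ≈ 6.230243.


log2(n/k) = log2(2027/27) ≈ 6.230243.
k*log2(n/k) ≈ 27*6.230243 = 168.216561.
floor(168.216561) = 168.

168


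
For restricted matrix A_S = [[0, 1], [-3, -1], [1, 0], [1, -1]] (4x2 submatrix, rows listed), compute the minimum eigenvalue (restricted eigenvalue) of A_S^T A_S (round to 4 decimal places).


A_S^T A_S = [[11, 2], [2, 3]].
trace = 14.
det = 29.
disc = trace^2 - 4*det = 196 - 4*29 = 80.
sqrt(80) ≈ 8.944272.
lam_min = (14 - sqrt(80))/2 ≈ (14 - 8.944272)/2 = 2.527864 ≈ 2.5279.

2.5279


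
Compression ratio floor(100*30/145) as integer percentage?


100*m/n = 100*30/145 ≈ 20.6897.
floor = 20.

20


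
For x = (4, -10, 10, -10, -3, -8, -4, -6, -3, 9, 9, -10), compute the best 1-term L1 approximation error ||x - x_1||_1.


Sorted |x_i| descending: [10, 10, 10, 10, 9, 9, 8, 6, 4, 4, 3, 3]
Keep top 1: [10]
Tail entries: [10, 10, 10, 9, 9, 8, 6, 4, 4, 3, 3]
L1 error = sum of tail = 76.

76


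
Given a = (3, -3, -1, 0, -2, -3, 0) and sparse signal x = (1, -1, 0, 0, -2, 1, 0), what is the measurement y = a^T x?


Non-zero terms: ['3*1', '-3*-1', '-2*-2', '-3*1']
Products: [3, 3, 4, -3]
y = sum = 7.

7


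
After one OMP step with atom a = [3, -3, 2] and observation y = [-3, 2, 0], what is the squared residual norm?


a^T a = 22.
a^T y = -15.
coeff = -15/22 = -15/22.
||r||^2 = 61/22.

61/22


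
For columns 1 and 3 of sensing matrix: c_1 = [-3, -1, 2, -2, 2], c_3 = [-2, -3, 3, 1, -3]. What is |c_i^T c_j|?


Inner product: -3*-2 + -1*-3 + 2*3 + -2*1 + 2*-3
Products: [6, 3, 6, -2, -6]
Sum = 7.
|dot| = 7.

7


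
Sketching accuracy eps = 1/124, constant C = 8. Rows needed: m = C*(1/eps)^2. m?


1/eps = 124.
(1/eps)^2 = 15376.
m = 8*15376 = 123008.

123008


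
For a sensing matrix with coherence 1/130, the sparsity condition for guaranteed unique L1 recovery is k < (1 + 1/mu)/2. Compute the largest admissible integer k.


1/mu = 130.
1 + 1/mu = 131.
(1 + 1/mu)/2 = 65.5 is not an integer, so k_max = floor(65.5) = 65.

65


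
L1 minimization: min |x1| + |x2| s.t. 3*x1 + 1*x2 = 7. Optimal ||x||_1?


Axis intercepts:
  x1 = 7/3, x2 = 0: L1 = 7/3
  x1 = 0, x2 = 7: L1 = 7
x* = (7/3, 0)
||x*||_1 = 7/3.

7/3


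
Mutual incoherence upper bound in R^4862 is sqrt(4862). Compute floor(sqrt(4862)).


69^2 = 4761 <= 4862 < 4900 = 70^2, so 69 <= sqrt(4862) < 70.
floor(sqrt(4862)) = 69.

69


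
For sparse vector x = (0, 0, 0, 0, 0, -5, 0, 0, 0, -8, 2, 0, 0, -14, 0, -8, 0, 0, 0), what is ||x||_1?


Non-zero entries: [(5, -5), (9, -8), (10, 2), (13, -14), (15, -8)]
Absolute values: [5, 8, 2, 14, 8]
||x||_1 = sum = 37.

37


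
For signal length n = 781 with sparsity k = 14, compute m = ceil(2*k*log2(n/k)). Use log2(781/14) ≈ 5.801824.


log2(n/k) = log2(781/14) ≈ 5.801824.
2*k*log2(n/k) ≈ 2*14*5.801824 = 162.451072.
m = ceil(162.451072) = 163.

163


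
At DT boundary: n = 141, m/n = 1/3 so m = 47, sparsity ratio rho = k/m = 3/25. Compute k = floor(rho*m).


m = 1/3*141 = 47.
rho = 3/25.
rho*m = 3/25*47 = 5.64.
k = floor(5.64) = 5.

5


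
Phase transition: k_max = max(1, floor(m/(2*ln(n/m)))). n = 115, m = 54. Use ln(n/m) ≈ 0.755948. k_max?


n/m = 115/54.
ln(n/m) ≈ 0.755948.
2*ln(n/m) ≈ 1.511896.
m/(2*ln(n/m)) ≈ 54/1.511896 ≈ 35.7167.
floor = 35.
k_max = max(1, 35) = 35.

35


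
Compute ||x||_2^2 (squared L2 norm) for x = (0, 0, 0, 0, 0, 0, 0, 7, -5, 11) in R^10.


Non-zero entries: [(7, 7), (8, -5), (9, 11)]
Squares: [49, 25, 121]
||x||_2^2 = sum = 195.

195


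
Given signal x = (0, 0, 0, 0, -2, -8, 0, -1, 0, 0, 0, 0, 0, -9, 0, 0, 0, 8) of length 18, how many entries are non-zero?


Non-zero positions: [4, 5, 7, 13, 17].
Sparsity = 5.

5


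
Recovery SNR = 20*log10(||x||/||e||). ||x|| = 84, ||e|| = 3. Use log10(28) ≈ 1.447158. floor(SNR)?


||x||/||e|| = 84/3 = 28.
log10(28) ≈ 1.447158.
20*log10(||x||/||e||) ≈ 20*1.447158 = 28.94316.
floor(28.94316) = 28.

28


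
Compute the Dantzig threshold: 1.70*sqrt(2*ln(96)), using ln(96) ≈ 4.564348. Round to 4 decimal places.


ln(96) ≈ 4.564348.
2*ln(n) ≈ 9.128696.
sqrt(2*ln(n)) ≈ sqrt(9.128696) ≈ 3.021373.
threshold ≈ 1.70*3.021373 = 5.1363341 ≈ 5.1363.

5.1363


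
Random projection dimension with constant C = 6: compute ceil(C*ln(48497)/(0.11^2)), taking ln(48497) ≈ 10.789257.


ln(48497) ≈ 10.789257.
eps^2 = 0.11^2 = 0.0121.
C*ln(N)/eps^2 ≈ 6*10.789257/0.0121 ≈ 5350.0448.
m = ceil(5350.0448) = 5351.

5351


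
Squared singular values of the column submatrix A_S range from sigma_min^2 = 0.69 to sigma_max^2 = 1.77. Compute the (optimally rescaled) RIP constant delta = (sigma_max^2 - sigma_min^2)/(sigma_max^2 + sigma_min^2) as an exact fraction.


lambda_max - lambda_min = 1.77 - 0.69 = 1.08.
lambda_max + lambda_min = 1.77 + 0.69 = 2.46.
delta = 1.08/2.46 = 108/246 = 18/41.

18/41


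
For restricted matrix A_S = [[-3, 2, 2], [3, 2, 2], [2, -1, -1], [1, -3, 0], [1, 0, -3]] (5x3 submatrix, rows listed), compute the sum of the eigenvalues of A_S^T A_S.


Sum of eigenvalues of A_S^T A_S = trace(A_S^T A_S) = sum of squared column norms of A_S.
A_S^T A_S diagonal: [24, 18, 18].
trace = 24 + 18 + 18 = 60.

60


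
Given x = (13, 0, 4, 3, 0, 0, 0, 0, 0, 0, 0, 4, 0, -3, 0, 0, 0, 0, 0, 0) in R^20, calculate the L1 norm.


Non-zero entries: [(0, 13), (2, 4), (3, 3), (11, 4), (13, -3)]
Absolute values: [13, 4, 3, 4, 3]
||x||_1 = sum = 27.

27


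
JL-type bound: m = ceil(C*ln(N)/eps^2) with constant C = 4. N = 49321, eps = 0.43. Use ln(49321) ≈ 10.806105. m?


ln(49321) ≈ 10.806105.
eps^2 = 0.43^2 = 0.1849.
C*ln(N)/eps^2 ≈ 4*10.806105/0.1849 ≈ 233.7719.
m = ceil(233.7719) = 234.

234


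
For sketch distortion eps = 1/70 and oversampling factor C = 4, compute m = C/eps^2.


1/eps = 70.
(1/eps)^2 = 4900.
m = 4*4900 = 19600.

19600


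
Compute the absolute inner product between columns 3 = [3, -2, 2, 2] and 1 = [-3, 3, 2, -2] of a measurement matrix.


Inner product: 3*-3 + -2*3 + 2*2 + 2*-2
Products: [-9, -6, 4, -4]
Sum = -15.
|dot| = 15.

15


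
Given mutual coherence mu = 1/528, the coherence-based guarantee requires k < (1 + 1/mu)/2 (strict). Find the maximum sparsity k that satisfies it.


1/mu = 528.
1 + 1/mu = 529.
(1 + 1/mu)/2 = 264.5 is not an integer, so k_max = floor(264.5) = 264.

264


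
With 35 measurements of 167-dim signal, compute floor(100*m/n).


100*m/n = 100*35/167 ≈ 20.9581.
floor = 20.

20


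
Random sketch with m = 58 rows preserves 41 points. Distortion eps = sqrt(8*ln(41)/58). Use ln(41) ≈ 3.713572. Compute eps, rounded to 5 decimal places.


ln(41) ≈ 3.713572.
8*ln(N)/m ≈ 8*3.713572/58 ≈ 0.51221683.
eps = sqrt(0.51221683) ≈ 0.7156933 ≈ 0.71569.

0.71569


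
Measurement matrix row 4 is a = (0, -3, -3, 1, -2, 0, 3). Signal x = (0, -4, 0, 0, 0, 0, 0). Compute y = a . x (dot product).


Non-zero terms: ['-3*-4']
Products: [12]
y = sum = 12.

12


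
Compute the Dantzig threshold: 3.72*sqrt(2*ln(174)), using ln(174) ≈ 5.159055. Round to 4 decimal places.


ln(174) ≈ 5.159055.
2*ln(n) ≈ 10.31811.
sqrt(2*ln(n)) ≈ sqrt(10.31811) ≈ 3.212182.
threshold ≈ 3.72*3.212182 = 11.94931704 ≈ 11.9493.

11.9493


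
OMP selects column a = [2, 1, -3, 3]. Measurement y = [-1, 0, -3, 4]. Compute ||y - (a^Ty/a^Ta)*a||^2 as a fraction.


a^T a = 23.
a^T y = 19.
coeff = 19/23 = 19/23.
||r||^2 = 237/23.

237/23


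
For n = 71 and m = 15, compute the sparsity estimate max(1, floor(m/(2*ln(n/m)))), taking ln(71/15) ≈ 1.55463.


n/m = 71/15.
ln(n/m) ≈ 1.55463.
2*ln(n/m) ≈ 3.10926.
m/(2*ln(n/m)) ≈ 15/3.10926 ≈ 4.8243.
floor = 4.
k_max = max(1, 4) = 4.

4


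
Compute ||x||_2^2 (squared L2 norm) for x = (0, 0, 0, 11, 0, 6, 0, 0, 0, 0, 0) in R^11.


Non-zero entries: [(3, 11), (5, 6)]
Squares: [121, 36]
||x||_2^2 = sum = 157.

157


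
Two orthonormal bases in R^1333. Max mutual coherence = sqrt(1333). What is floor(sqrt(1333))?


36^2 = 1296 <= 1333 < 1369 = 37^2, so 36 <= sqrt(1333) < 37.
floor(sqrt(1333)) = 36.

36


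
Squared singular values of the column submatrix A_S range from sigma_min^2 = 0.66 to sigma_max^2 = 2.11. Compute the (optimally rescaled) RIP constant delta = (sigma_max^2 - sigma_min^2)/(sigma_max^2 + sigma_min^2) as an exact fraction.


lambda_max - lambda_min = 2.11 - 0.66 = 1.45.
lambda_max + lambda_min = 2.11 + 0.66 = 2.77.
delta = 1.45/2.77 = 145/277.

145/277


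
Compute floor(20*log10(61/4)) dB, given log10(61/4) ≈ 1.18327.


||x||/||e|| = 61/4.
log10(61/4) ≈ 1.18327.
20*log10(||x||/||e||) ≈ 20*1.18327 = 23.6654.
floor(23.6654) = 23.

23


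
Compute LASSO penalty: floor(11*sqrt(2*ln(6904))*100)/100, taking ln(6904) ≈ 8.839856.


ln(6904) ≈ 8.839856.
2*ln(n) ≈ 17.679712.
sqrt(2*ln(n)) ≈ sqrt(17.679712) ≈ 4.204725.
lambda ≈ 11*4.204725 = 46.251975.
floor(lambda*100)/100 = 46.25.

46.25


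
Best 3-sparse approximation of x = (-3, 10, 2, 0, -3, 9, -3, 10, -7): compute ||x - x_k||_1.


Sorted |x_i| descending: [10, 10, 9, 7, 3, 3, 3, 2, 0]
Keep top 3: [10, 10, 9]
Tail entries: [7, 3, 3, 3, 2, 0]
L1 error = sum of tail = 18.

18


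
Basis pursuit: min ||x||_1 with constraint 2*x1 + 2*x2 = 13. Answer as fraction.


Axis intercepts:
  x1 = 13/2, x2 = 0: L1 = 13/2
  x1 = 0, x2 = 13/2: L1 = 13/2
x* = (13/2, 0)
||x*||_1 = 13/2.

13/2


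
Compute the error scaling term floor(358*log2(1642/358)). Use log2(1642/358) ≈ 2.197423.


log2(n/k) = log2(1642/358) ≈ 2.197423.
k*log2(n/k) ≈ 358*2.197423 = 786.677434.
floor(786.677434) = 786.

786


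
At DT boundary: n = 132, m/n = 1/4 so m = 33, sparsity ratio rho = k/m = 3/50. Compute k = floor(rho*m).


m = 1/4*132 = 33.
rho = 3/50.
rho*m = 3/50*33 = 1.98.
k = floor(1.98) = 1.

1


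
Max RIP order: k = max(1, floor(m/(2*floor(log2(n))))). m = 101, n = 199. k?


floor(log2(199)) = 7.
2*7 = 14.
m/(2*floor(log2(n))) = 101/14 ≈ 7.2143.
floor = 7.
k = max(1, 7) = 7.

7


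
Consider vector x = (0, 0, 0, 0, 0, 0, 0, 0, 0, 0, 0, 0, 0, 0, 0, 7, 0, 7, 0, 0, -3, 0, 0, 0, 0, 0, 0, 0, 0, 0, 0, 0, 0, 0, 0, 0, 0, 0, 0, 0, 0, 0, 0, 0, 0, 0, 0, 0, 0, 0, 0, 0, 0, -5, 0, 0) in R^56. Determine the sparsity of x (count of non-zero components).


Non-zero positions: [15, 17, 20, 53].
Sparsity = 4.

4


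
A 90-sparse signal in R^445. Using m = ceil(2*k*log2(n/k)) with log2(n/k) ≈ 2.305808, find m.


log2(n/k) = log2(445/90) ≈ 2.305808.
2*k*log2(n/k) ≈ 2*90*2.305808 = 415.04544.
m = ceil(415.04544) = 416.

416


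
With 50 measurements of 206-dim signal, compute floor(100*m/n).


100*m/n = 100*50/206 ≈ 24.2718.
floor = 24.

24


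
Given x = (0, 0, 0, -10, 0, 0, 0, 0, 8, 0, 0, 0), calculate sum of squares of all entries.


Non-zero entries: [(3, -10), (8, 8)]
Squares: [100, 64]
||x||_2^2 = sum = 164.

164


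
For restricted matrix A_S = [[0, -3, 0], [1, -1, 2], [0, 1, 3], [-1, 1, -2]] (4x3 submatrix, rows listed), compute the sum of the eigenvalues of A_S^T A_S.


Sum of eigenvalues of A_S^T A_S = trace(A_S^T A_S) = sum of squared column norms of A_S.
A_S^T A_S diagonal: [2, 12, 17].
trace = 2 + 12 + 17 = 31.

31


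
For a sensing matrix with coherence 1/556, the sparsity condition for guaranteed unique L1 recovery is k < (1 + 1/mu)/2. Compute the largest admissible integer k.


1/mu = 556.
1 + 1/mu = 557.
(1 + 1/mu)/2 = 278.5 is not an integer, so k_max = floor(278.5) = 278.

278


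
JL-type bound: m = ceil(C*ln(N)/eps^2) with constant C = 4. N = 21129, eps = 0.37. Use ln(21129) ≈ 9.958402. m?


ln(21129) ≈ 9.958402.
eps^2 = 0.37^2 = 0.1369.
C*ln(N)/eps^2 ≈ 4*9.958402/0.1369 ≈ 290.9686.
m = ceil(290.9686) = 291.

291


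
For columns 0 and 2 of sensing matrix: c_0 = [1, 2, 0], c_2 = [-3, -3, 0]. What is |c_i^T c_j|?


Inner product: 1*-3 + 2*-3 + 0*0
Products: [-3, -6, 0]
Sum = -9.
|dot| = 9.

9


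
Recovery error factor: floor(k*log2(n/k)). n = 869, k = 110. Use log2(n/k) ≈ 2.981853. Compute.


log2(n/k) = log2(869/110) ≈ 2.981853.
k*log2(n/k) ≈ 110*2.981853 = 328.00383.
floor(328.00383) = 328.

328


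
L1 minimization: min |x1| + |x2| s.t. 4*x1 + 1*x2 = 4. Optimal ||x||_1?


Axis intercepts:
  x1 = 1, x2 = 0: L1 = 1
  x1 = 0, x2 = 4: L1 = 4
x* = (1, 0)
||x*||_1 = 1.

1


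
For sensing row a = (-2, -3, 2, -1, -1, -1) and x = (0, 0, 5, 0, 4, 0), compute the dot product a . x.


Non-zero terms: ['2*5', '-1*4']
Products: [10, -4]
y = sum = 6.

6


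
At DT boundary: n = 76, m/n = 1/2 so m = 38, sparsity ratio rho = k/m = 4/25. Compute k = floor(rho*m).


m = 1/2*76 = 38.
rho = 4/25.
rho*m = 4/25*38 = 6.08.
k = floor(6.08) = 6.

6


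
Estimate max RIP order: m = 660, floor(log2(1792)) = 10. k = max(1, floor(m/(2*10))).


floor(log2(1792)) = 10.
2*10 = 20.
m/(2*floor(log2(n))) = 660/20 ≈ 33.0.
floor = 33.
k = max(1, 33) = 33.

33


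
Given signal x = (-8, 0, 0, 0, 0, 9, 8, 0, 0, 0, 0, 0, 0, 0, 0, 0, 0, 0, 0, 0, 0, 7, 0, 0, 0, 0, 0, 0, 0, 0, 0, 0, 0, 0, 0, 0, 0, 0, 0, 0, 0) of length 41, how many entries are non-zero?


Non-zero positions: [0, 5, 6, 21].
Sparsity = 4.

4


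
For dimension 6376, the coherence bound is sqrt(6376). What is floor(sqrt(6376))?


79^2 = 6241 <= 6376 < 6400 = 80^2, so 79 <= sqrt(6376) < 80.
floor(sqrt(6376)) = 79.

79


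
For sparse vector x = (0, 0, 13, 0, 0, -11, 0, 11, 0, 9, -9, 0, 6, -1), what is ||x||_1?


Non-zero entries: [(2, 13), (5, -11), (7, 11), (9, 9), (10, -9), (12, 6), (13, -1)]
Absolute values: [13, 11, 11, 9, 9, 6, 1]
||x||_1 = sum = 60.

60


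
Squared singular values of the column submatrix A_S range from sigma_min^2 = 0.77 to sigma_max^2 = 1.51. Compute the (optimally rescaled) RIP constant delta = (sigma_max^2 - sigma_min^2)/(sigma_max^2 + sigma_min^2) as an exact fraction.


lambda_max - lambda_min = 1.51 - 0.77 = 0.74.
lambda_max + lambda_min = 1.51 + 0.77 = 2.28.
delta = 0.74/2.28 = 74/228 = 37/114.

37/114


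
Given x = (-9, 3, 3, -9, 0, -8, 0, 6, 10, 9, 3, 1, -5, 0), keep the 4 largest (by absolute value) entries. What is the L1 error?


Sorted |x_i| descending: [10, 9, 9, 9, 8, 6, 5, 3, 3, 3, 1, 0, 0, 0]
Keep top 4: [10, 9, 9, 9]
Tail entries: [8, 6, 5, 3, 3, 3, 1, 0, 0, 0]
L1 error = sum of tail = 29.

29


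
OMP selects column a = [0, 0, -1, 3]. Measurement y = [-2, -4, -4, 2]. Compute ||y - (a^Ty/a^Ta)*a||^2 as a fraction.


a^T a = 10.
a^T y = 10.
coeff = 10/10 = 1.
||r||^2 = 30.

30


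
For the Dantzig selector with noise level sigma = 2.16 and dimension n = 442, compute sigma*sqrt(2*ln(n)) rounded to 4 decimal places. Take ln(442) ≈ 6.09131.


ln(442) ≈ 6.09131.
2*ln(n) ≈ 12.18262.
sqrt(2*ln(n)) ≈ sqrt(12.18262) ≈ 3.490361.
threshold ≈ 2.16*3.490361 = 7.53917976 ≈ 7.5392.

7.5392


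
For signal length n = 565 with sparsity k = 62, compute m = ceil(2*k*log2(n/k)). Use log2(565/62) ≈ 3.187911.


log2(n/k) = log2(565/62) ≈ 3.187911.
2*k*log2(n/k) ≈ 2*62*3.187911 = 395.300964.
m = ceil(395.300964) = 396.

396


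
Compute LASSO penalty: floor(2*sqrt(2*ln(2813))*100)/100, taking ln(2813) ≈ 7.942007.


ln(2813) ≈ 7.942007.
2*ln(n) ≈ 15.884014.
sqrt(2*ln(n)) ≈ sqrt(15.884014) ≈ 3.985475.
lambda ≈ 2*3.985475 = 7.97095.
floor(lambda*100)/100 = 7.97.

7.97


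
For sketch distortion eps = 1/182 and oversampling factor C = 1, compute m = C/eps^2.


1/eps = 182.
(1/eps)^2 = 33124.
m = 1*33124 = 33124.

33124


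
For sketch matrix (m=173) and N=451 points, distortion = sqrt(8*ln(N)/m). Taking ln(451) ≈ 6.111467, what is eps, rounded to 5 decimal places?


ln(451) ≈ 6.111467.
8*ln(N)/m ≈ 8*6.111467/173 ≈ 0.28261119.
eps = sqrt(0.28261119) ≈ 0.5316119 ≈ 0.53161.

0.53161


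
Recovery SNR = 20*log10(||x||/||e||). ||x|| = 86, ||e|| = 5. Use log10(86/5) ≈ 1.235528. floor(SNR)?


||x||/||e|| = 86/5.
log10(86/5) ≈ 1.235528.
20*log10(||x||/||e||) ≈ 20*1.235528 = 24.71056.
floor(24.71056) = 24.

24


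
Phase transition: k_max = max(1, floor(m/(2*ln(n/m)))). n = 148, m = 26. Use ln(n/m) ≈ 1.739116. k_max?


n/m = 148/26 = 74/13.
ln(n/m) ≈ 1.739116.
2*ln(n/m) ≈ 3.478232.
m/(2*ln(n/m)) ≈ 26/3.478232 ≈ 7.4751.
floor = 7.
k_max = max(1, 7) = 7.

7


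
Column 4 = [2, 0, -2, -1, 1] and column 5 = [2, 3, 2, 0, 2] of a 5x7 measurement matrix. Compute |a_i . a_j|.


Inner product: 2*2 + 0*3 + -2*2 + -1*0 + 1*2
Products: [4, 0, -4, 0, 2]
Sum = 2.
|dot| = 2.

2


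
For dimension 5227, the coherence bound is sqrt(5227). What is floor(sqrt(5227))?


72^2 = 5184 <= 5227 < 5329 = 73^2, so 72 <= sqrt(5227) < 73.
floor(sqrt(5227)) = 72.

72


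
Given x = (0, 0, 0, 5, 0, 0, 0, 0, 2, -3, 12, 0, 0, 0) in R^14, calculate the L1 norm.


Non-zero entries: [(3, 5), (8, 2), (9, -3), (10, 12)]
Absolute values: [5, 2, 3, 12]
||x||_1 = sum = 22.

22


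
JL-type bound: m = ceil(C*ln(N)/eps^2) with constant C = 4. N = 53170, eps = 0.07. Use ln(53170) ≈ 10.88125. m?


ln(53170) ≈ 10.88125.
eps^2 = 0.07^2 = 0.0049.
C*ln(N)/eps^2 ≈ 4*10.88125/0.0049 ≈ 8882.6531.
m = ceil(8882.6531) = 8883.

8883


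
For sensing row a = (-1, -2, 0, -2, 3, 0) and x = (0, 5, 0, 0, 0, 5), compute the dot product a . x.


Non-zero terms: ['-2*5', '0*5']
Products: [-10, 0]
y = sum = -10.

-10


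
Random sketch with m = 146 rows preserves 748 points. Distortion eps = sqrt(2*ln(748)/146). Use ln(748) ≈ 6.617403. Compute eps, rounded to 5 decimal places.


ln(748) ≈ 6.617403.
2*ln(N)/m ≈ 2*6.617403/146 ≈ 0.09064936.
eps = sqrt(0.09064936) ≈ 0.3010803 ≈ 0.30108.

0.30108


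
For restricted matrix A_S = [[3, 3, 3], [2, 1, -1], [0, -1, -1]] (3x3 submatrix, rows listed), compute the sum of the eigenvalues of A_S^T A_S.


Sum of eigenvalues of A_S^T A_S = trace(A_S^T A_S) = sum of squared column norms of A_S.
A_S^T A_S diagonal: [13, 11, 11].
trace = 13 + 11 + 11 = 35.

35


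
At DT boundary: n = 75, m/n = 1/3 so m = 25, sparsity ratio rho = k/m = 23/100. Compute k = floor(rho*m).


m = 1/3*75 = 25.
rho = 23/100.
rho*m = 23/100*25 = 5.75.
k = floor(5.75) = 5.

5


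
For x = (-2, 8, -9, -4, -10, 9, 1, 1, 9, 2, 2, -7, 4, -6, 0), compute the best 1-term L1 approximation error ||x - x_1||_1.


Sorted |x_i| descending: [10, 9, 9, 9, 8, 7, 6, 4, 4, 2, 2, 2, 1, 1, 0]
Keep top 1: [10]
Tail entries: [9, 9, 9, 8, 7, 6, 4, 4, 2, 2, 2, 1, 1, 0]
L1 error = sum of tail = 64.

64


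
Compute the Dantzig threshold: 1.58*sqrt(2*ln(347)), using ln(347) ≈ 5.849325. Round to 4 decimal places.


ln(347) ≈ 5.849325.
2*ln(n) ≈ 11.69865.
sqrt(2*ln(n)) ≈ sqrt(11.69865) ≈ 3.420329.
threshold ≈ 1.58*3.420329 = 5.40411982 ≈ 5.4041.

5.4041


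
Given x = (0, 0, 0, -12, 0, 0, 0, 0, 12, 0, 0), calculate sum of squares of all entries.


Non-zero entries: [(3, -12), (8, 12)]
Squares: [144, 144]
||x||_2^2 = sum = 288.

288


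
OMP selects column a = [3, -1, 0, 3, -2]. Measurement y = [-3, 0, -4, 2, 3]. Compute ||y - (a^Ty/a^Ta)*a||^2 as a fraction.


a^T a = 23.
a^T y = -9.
coeff = -9/23 = -9/23.
||r||^2 = 793/23.

793/23


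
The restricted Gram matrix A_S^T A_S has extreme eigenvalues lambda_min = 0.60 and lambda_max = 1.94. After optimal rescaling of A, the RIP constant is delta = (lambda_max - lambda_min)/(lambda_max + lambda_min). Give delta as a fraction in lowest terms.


lambda_max - lambda_min = 1.94 - 0.60 = 1.34.
lambda_max + lambda_min = 1.94 + 0.60 = 2.54.
delta = 1.34/2.54 = 134/254 = 67/127.

67/127


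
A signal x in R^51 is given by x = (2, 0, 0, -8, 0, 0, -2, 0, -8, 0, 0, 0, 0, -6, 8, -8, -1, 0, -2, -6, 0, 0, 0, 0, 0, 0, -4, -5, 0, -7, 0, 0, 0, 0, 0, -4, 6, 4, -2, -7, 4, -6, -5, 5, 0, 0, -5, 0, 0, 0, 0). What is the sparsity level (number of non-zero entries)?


Non-zero positions: [0, 3, 6, 8, 13, 14, 15, 16, 18, 19, 26, 27, 29, 35, 36, 37, 38, 39, 40, 41, 42, 43, 46].
Sparsity = 23.

23


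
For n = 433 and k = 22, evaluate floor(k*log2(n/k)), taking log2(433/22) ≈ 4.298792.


log2(n/k) = log2(433/22) ≈ 4.298792.
k*log2(n/k) ≈ 22*4.298792 = 94.573424.
floor(94.573424) = 94.

94


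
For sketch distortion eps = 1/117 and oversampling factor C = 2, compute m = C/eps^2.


1/eps = 117.
(1/eps)^2 = 13689.
m = 2*13689 = 27378.

27378


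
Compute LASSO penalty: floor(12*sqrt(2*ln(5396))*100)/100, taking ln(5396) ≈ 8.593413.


ln(5396) ≈ 8.593413.
2*ln(n) ≈ 17.186826.
sqrt(2*ln(n)) ≈ sqrt(17.186826) ≈ 4.1457.
lambda ≈ 12*4.1457 = 49.7484.
floor(lambda*100)/100 = 49.74.

49.74


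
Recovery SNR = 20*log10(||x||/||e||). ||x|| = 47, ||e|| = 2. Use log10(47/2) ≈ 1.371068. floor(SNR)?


||x||/||e|| = 47/2.
log10(47/2) ≈ 1.371068.
20*log10(||x||/||e||) ≈ 20*1.371068 = 27.42136.
floor(27.42136) = 27.

27


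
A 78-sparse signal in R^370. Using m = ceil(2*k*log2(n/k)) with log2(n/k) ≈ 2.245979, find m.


log2(n/k) = log2(370/78) ≈ 2.245979.
2*k*log2(n/k) ≈ 2*78*2.245979 = 350.372724.
m = ceil(350.372724) = 351.

351


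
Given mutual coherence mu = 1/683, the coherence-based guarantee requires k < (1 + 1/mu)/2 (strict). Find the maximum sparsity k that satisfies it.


1/mu = 683.
1 + 1/mu = 684.
(1 + 1/mu)/2 = 342 is an integer and the inequality is strict, so k_max = 342 - 1 = 341.

341


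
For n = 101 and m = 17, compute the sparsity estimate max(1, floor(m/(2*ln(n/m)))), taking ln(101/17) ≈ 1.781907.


n/m = 101/17.
ln(n/m) ≈ 1.781907.
2*ln(n/m) ≈ 3.563814.
m/(2*ln(n/m)) ≈ 17/3.563814 ≈ 4.7702.
floor = 4.
k_max = max(1, 4) = 4.

4


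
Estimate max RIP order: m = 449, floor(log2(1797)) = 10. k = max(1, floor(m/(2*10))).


floor(log2(1797)) = 10.
2*10 = 20.
m/(2*floor(log2(n))) = 449/20 ≈ 22.45.
floor = 22.
k = max(1, 22) = 22.

22


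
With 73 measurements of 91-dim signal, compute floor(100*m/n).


100*m/n = 100*73/91 ≈ 80.2198.
floor = 80.

80


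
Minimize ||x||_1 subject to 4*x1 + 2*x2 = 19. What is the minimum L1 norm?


Axis intercepts:
  x1 = 19/4, x2 = 0: L1 = 19/4
  x1 = 0, x2 = 19/2: L1 = 19/2
x* = (19/4, 0)
||x*||_1 = 19/4.

19/4


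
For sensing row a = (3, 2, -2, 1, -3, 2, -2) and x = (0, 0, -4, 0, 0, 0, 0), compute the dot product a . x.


Non-zero terms: ['-2*-4']
Products: [8]
y = sum = 8.

8


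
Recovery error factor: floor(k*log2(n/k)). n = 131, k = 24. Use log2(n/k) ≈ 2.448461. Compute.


log2(n/k) = log2(131/24) ≈ 2.448461.
k*log2(n/k) ≈ 24*2.448461 = 58.763064.
floor(58.763064) = 58.

58


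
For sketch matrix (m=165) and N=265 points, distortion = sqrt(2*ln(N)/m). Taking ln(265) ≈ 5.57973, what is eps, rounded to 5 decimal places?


ln(265) ≈ 5.57973.
2*ln(N)/m ≈ 2*5.57973/165 ≈ 0.06763309.
eps = sqrt(0.06763309) ≈ 0.2600636 ≈ 0.26006.

0.26006


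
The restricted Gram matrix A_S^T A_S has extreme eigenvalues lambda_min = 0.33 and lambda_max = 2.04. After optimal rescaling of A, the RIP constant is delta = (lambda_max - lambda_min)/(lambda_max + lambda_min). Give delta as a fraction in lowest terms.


lambda_max - lambda_min = 2.04 - 0.33 = 1.71.
lambda_max + lambda_min = 2.04 + 0.33 = 2.37.
delta = 1.71/2.37 = 171/237 = 57/79.

57/79


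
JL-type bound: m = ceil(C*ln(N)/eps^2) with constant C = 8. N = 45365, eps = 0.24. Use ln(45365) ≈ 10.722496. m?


ln(45365) ≈ 10.722496.
eps^2 = 0.24^2 = 0.0576.
C*ln(N)/eps^2 ≈ 8*10.722496/0.0576 ≈ 1489.2356.
m = ceil(1489.2356) = 1490.

1490


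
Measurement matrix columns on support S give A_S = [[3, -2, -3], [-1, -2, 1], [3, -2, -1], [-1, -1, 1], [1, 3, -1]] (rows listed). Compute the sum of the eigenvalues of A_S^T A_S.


Sum of eigenvalues of A_S^T A_S = trace(A_S^T A_S) = sum of squared column norms of A_S.
A_S^T A_S diagonal: [21, 22, 13].
trace = 21 + 22 + 13 = 56.

56


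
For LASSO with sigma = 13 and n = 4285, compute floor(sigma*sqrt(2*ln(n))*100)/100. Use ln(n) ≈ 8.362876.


ln(4285) ≈ 8.362876.
2*ln(n) ≈ 16.725752.
sqrt(2*ln(n)) ≈ sqrt(16.725752) ≈ 4.089713.
lambda ≈ 13*4.089713 = 53.166269.
floor(lambda*100)/100 = 53.16.

53.16


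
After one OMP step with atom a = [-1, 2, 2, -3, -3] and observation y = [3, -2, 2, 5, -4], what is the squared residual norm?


a^T a = 27.
a^T y = -6.
coeff = -6/27 = -2/9.
||r||^2 = 170/3.

170/3


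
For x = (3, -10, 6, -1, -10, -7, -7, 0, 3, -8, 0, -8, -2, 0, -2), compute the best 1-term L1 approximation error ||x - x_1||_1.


Sorted |x_i| descending: [10, 10, 8, 8, 7, 7, 6, 3, 3, 2, 2, 1, 0, 0, 0]
Keep top 1: [10]
Tail entries: [10, 8, 8, 7, 7, 6, 3, 3, 2, 2, 1, 0, 0, 0]
L1 error = sum of tail = 57.

57


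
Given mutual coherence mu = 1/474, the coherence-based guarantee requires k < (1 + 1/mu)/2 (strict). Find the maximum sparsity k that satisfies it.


1/mu = 474.
1 + 1/mu = 475.
(1 + 1/mu)/2 = 237.5 is not an integer, so k_max = floor(237.5) = 237.

237


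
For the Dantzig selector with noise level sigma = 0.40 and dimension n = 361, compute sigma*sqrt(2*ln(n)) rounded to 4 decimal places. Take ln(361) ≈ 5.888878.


ln(361) ≈ 5.888878.
2*ln(n) ≈ 11.777756.
sqrt(2*ln(n)) ≈ sqrt(11.777756) ≈ 3.431874.
threshold ≈ 0.40*3.431874 = 1.3727496 ≈ 1.3727.

1.3727


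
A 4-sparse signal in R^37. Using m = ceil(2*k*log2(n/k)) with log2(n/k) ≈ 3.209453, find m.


log2(n/k) = log2(37/4) ≈ 3.209453.
2*k*log2(n/k) ≈ 2*4*3.209453 = 25.675624.
m = ceil(25.675624) = 26.

26


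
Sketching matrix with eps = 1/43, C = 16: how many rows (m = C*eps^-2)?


1/eps = 43.
(1/eps)^2 = 1849.
m = 16*1849 = 29584.

29584


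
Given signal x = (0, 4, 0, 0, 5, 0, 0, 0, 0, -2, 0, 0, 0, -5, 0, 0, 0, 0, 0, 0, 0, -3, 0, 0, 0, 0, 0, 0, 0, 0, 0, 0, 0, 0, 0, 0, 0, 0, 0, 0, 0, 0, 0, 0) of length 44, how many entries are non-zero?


Non-zero positions: [1, 4, 9, 13, 21].
Sparsity = 5.

5


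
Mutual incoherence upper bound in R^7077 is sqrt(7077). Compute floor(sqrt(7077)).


84^2 = 7056 <= 7077 < 7225 = 85^2, so 84 <= sqrt(7077) < 85.
floor(sqrt(7077)) = 84.

84


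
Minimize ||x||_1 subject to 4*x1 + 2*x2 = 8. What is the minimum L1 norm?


Axis intercepts:
  x1 = 2, x2 = 0: L1 = 2
  x1 = 0, x2 = 4: L1 = 4
x* = (2, 0)
||x*||_1 = 2.

2


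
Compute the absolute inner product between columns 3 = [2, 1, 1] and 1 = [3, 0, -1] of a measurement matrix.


Inner product: 2*3 + 1*0 + 1*-1
Products: [6, 0, -1]
Sum = 5.
|dot| = 5.

5


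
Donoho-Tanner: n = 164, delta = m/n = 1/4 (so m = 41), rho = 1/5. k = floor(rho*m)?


m = 1/4*164 = 41.
rho = 1/5.
rho*m = 1/5*41 = 8.2.
k = floor(8.2) = 8.

8


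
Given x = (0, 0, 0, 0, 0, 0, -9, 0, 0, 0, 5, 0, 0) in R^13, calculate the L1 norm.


Non-zero entries: [(6, -9), (10, 5)]
Absolute values: [9, 5]
||x||_1 = sum = 14.

14


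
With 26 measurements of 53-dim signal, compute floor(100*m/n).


100*m/n = 100*26/53 ≈ 49.0566.
floor = 49.

49


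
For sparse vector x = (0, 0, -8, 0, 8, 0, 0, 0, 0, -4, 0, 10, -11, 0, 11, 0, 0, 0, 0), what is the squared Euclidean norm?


Non-zero entries: [(2, -8), (4, 8), (9, -4), (11, 10), (12, -11), (14, 11)]
Squares: [64, 64, 16, 100, 121, 121]
||x||_2^2 = sum = 486.

486


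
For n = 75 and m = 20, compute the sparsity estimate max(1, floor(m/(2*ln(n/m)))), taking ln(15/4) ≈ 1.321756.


n/m = 75/20 = 15/4.
ln(n/m) ≈ 1.321756.
2*ln(n/m) ≈ 2.643512.
m/(2*ln(n/m)) ≈ 20/2.643512 ≈ 7.5657.
floor = 7.
k_max = max(1, 7) = 7.

7


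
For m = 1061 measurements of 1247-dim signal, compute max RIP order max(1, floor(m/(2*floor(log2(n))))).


floor(log2(1247)) = 10.
2*10 = 20.
m/(2*floor(log2(n))) = 1061/20 ≈ 53.05.
floor = 53.
k = max(1, 53) = 53.

53


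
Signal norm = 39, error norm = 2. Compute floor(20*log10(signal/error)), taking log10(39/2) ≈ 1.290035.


||x||/||e|| = 39/2.
log10(39/2) ≈ 1.290035.
20*log10(||x||/||e||) ≈ 20*1.290035 = 25.8007.
floor(25.8007) = 25.

25


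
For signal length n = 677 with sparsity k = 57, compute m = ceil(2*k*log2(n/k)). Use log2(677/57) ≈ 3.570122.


log2(n/k) = log2(677/57) ≈ 3.570122.
2*k*log2(n/k) ≈ 2*57*3.570122 = 406.993908.
m = ceil(406.993908) = 407.

407


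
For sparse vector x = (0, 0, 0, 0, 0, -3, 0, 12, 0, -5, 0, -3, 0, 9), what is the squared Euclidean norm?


Non-zero entries: [(5, -3), (7, 12), (9, -5), (11, -3), (13, 9)]
Squares: [9, 144, 25, 9, 81]
||x||_2^2 = sum = 268.

268


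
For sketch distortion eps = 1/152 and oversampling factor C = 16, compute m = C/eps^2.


1/eps = 152.
(1/eps)^2 = 23104.
m = 16*23104 = 369664.

369664


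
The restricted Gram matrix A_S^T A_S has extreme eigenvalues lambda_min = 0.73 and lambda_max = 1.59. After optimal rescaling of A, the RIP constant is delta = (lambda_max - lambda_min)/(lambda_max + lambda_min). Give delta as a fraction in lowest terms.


lambda_max - lambda_min = 1.59 - 0.73 = 0.86.
lambda_max + lambda_min = 1.59 + 0.73 = 2.32.
delta = 0.86/2.32 = 86/232 = 43/116.

43/116


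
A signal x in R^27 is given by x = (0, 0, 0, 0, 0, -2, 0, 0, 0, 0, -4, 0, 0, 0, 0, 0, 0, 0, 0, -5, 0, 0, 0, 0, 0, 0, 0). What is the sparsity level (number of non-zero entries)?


Non-zero positions: [5, 10, 19].
Sparsity = 3.

3


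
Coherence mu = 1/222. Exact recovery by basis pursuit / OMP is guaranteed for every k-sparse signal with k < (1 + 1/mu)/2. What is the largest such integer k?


1/mu = 222.
1 + 1/mu = 223.
(1 + 1/mu)/2 = 111.5 is not an integer, so k_max = floor(111.5) = 111.

111
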